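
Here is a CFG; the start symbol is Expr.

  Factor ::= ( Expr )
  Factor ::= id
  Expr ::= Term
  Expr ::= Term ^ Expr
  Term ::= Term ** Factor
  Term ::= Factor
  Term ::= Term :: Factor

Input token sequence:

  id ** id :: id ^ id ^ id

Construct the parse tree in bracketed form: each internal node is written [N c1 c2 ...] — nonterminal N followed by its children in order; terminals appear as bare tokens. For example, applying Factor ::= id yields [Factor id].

Expr
Term ^ Expr
Term :: Factor ^ Expr
Term ** Factor :: Factor ^ Expr
Factor ** Factor :: Factor ^ Expr
id ** Factor :: Factor ^ Expr
id ** id :: Factor ^ Expr
id ** id :: id ^ Expr
id ** id :: id ^ Term ^ Expr
id ** id :: id ^ Factor ^ Expr
id ** id :: id ^ id ^ Expr
id ** id :: id ^ id ^ Term
id ** id :: id ^ id ^ Factor
id ** id :: id ^ id ^ id

[Expr [Term [Term [Term [Factor id]] ** [Factor id]] :: [Factor id]] ^ [Expr [Term [Factor id]] ^ [Expr [Term [Factor id]]]]]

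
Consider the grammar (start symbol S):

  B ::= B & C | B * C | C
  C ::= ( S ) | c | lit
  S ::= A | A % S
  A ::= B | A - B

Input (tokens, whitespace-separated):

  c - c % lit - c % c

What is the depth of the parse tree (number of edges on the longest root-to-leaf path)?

[S [A [A [B [C c]]] - [B [C c]]] % [S [A [A [B [C lit]]] - [B [C c]]] % [S [A [B [C c]]]]]]

6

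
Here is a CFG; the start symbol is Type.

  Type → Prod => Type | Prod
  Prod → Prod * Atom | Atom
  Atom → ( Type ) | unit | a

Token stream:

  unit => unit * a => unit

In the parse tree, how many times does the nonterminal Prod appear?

[Type [Prod [Atom unit]] => [Type [Prod [Prod [Atom unit]] * [Atom a]] => [Type [Prod [Atom unit]]]]]

4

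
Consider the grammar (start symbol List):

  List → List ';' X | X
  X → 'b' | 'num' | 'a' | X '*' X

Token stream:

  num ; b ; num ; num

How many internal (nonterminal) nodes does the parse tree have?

8

[List [List [List [List [X num]] ; [X b]] ; [X num]] ; [X num]]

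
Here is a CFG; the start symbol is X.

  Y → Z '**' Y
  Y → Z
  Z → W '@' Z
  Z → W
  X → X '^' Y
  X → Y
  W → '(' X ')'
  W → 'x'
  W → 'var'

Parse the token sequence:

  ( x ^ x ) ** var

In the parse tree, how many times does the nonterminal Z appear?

[X [Y [Z [W ( [X [X [Y [Z [W x]]]] ^ [Y [Z [W x]]]] )]] ** [Y [Z [W var]]]]]

4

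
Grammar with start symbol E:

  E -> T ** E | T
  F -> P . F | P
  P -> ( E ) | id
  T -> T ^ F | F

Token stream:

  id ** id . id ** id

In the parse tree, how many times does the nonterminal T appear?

3

[E [T [F [P id]]] ** [E [T [F [P id] . [F [P id]]]] ** [E [T [F [P id]]]]]]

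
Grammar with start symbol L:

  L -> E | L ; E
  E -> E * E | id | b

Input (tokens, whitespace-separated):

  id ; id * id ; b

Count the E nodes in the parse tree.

5

[L [L [L [E id]] ; [E [E id] * [E id]]] ; [E b]]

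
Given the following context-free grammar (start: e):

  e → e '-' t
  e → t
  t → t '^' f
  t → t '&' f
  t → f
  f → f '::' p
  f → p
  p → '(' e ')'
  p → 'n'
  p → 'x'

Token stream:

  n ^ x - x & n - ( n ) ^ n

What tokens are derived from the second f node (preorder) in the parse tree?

x

[e [e [e [t [t [f [p n]]] ^ [f [p x]]]] - [t [t [f [p x]]] & [f [p n]]]] - [t [t [f [p ( [e [t [f [p n]]]] )]]] ^ [f [p n]]]]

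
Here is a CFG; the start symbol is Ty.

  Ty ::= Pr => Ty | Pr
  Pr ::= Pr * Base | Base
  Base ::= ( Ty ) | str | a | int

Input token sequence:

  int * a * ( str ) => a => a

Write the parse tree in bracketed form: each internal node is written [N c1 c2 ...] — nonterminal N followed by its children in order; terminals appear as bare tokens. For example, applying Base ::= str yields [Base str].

Ty
Pr => Ty
Pr * Base => Ty
Pr * Base * Base => Ty
Base * Base * Base => Ty
int * Base * Base => Ty
int * a * Base => Ty
int * a * ( Ty ) => Ty
int * a * ( Pr ) => Ty
int * a * ( Base ) => Ty
int * a * ( str ) => Ty
int * a * ( str ) => Pr => Ty
int * a * ( str ) => Base => Ty
int * a * ( str ) => a => Ty
int * a * ( str ) => a => Pr
int * a * ( str ) => a => Base
int * a * ( str ) => a => a

[Ty [Pr [Pr [Pr [Base int]] * [Base a]] * [Base ( [Ty [Pr [Base str]]] )]] => [Ty [Pr [Base a]] => [Ty [Pr [Base a]]]]]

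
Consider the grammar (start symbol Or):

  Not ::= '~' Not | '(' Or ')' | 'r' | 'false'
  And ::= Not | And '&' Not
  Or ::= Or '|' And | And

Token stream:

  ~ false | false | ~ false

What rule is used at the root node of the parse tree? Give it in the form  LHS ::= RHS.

Or ::= Or '|' And

[Or [Or [Or [And [Not ~ [Not false]]]] | [And [Not false]]] | [And [Not ~ [Not false]]]]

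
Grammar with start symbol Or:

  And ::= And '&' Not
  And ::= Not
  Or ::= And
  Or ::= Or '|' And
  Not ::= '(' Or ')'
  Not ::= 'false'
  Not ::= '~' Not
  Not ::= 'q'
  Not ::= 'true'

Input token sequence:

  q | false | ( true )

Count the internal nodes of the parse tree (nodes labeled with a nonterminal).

12

[Or [Or [Or [And [Not q]]] | [And [Not false]]] | [And [Not ( [Or [And [Not true]]] )]]]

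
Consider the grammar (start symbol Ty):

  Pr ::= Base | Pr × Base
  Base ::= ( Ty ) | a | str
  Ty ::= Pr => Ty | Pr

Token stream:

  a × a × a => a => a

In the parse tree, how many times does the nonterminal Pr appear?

5

[Ty [Pr [Pr [Pr [Base a]] × [Base a]] × [Base a]] => [Ty [Pr [Base a]] => [Ty [Pr [Base a]]]]]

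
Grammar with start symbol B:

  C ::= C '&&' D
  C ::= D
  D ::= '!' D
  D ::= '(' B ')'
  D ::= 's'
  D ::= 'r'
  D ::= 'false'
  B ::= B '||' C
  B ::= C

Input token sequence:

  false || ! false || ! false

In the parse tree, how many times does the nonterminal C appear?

3

[B [B [B [C [D false]]] || [C [D ! [D false]]]] || [C [D ! [D false]]]]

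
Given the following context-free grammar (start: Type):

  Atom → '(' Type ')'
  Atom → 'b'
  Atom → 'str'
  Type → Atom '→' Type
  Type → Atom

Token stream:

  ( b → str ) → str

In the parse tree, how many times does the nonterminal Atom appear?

4

[Type [Atom ( [Type [Atom b] → [Type [Atom str]]] )] → [Type [Atom str]]]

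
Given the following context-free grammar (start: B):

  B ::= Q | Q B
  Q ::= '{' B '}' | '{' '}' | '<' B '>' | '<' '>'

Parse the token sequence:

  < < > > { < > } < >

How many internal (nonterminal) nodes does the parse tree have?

[B [Q < [B [Q < >]] >] [B [Q { [B [Q < >]] }] [B [Q < >]]]]

10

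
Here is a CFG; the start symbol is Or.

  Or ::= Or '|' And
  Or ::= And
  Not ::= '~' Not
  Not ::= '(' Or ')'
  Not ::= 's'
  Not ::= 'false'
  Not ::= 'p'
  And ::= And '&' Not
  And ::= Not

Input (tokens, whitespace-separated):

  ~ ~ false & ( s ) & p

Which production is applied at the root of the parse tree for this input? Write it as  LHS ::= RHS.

[Or [And [And [And [Not ~ [Not ~ [Not false]]]] & [Not ( [Or [And [Not s]]] )]] & [Not p]]]

Or ::= And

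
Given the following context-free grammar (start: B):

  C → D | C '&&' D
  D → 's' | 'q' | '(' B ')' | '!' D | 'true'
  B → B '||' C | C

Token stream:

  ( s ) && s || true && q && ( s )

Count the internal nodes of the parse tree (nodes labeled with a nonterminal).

18

[B [B [C [C [D ( [B [C [D s]]] )]] && [D s]]] || [C [C [C [D true]] && [D q]] && [D ( [B [C [D s]]] )]]]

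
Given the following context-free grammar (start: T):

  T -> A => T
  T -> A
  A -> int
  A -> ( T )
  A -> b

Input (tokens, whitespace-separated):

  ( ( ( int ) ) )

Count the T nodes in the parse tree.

[T [A ( [T [A ( [T [A ( [T [A int]] )]] )]] )]]

4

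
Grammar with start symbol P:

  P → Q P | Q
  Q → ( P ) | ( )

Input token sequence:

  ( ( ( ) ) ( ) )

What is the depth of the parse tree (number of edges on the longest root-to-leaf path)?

6

[P [Q ( [P [Q ( [P [Q ( )]] )] [P [Q ( )]]] )]]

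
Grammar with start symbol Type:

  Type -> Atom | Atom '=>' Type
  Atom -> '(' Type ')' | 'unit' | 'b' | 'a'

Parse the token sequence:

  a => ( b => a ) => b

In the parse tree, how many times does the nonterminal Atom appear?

5

[Type [Atom a] => [Type [Atom ( [Type [Atom b] => [Type [Atom a]]] )] => [Type [Atom b]]]]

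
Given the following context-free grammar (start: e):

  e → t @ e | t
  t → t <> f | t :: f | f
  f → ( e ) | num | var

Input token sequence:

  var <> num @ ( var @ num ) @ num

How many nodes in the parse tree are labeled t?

6

[e [t [t [f var]] <> [f num]] @ [e [t [f ( [e [t [f var]] @ [e [t [f num]]]] )]] @ [e [t [f num]]]]]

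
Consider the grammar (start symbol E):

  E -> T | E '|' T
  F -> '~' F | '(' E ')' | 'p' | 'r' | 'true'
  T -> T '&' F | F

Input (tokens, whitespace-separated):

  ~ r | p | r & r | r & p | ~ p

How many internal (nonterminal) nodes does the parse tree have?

[E [E [E [E [E [T [F ~ [F r]]]] | [T [F p]]] | [T [T [F r]] & [F r]]] | [T [T [F r]] & [F p]]] | [T [F ~ [F p]]]]

21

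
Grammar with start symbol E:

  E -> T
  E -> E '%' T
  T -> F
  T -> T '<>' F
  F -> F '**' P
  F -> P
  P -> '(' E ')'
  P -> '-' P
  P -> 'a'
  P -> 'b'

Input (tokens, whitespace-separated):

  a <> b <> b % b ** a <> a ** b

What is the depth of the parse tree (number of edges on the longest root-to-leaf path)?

[E [E [T [T [T [F [P a]]] <> [F [P b]]] <> [F [P b]]]] % [T [T [F [F [P b]] ** [P a]]] <> [F [F [P a]] ** [P b]]]]

7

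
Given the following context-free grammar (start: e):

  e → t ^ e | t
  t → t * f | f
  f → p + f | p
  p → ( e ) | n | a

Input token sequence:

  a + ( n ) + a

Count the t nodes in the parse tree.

[e [t [f [p a] + [f [p ( [e [t [f [p n]]]] )] + [f [p a]]]]]]

2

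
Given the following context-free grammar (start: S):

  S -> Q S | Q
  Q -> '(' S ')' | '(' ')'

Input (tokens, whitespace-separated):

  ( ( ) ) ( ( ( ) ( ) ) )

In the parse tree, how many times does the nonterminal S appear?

[S [Q ( [S [Q ( )]] )] [S [Q ( [S [Q ( [S [Q ( )] [S [Q ( )]]] )]] )]]]

6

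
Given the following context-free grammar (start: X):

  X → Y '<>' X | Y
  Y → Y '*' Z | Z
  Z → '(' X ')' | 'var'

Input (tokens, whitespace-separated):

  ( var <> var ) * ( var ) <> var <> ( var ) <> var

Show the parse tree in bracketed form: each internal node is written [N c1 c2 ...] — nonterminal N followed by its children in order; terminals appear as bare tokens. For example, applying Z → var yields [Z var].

[X [Y [Y [Z ( [X [Y [Z var]] <> [X [Y [Z var]]]] )]] * [Z ( [X [Y [Z var]]] )]] <> [X [Y [Z var]] <> [X [Y [Z ( [X [Y [Z var]]] )]] <> [X [Y [Z var]]]]]]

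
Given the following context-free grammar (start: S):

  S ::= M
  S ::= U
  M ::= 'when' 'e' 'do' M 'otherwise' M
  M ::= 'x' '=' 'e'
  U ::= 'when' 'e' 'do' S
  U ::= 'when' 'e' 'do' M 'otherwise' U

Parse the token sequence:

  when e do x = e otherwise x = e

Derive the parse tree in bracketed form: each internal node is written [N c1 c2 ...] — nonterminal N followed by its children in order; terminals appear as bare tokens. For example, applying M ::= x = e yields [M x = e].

[S [M when e do [M x = e] otherwise [M x = e]]]

S
M
when e do M otherwise M
when e do x = e otherwise M
when e do x = e otherwise x = e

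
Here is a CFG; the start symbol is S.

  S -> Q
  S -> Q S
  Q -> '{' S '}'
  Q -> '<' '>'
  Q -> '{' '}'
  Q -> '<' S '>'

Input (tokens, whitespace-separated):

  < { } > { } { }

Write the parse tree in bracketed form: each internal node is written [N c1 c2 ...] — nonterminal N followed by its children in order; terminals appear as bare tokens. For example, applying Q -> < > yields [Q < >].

[S [Q < [S [Q { }]] >] [S [Q { }] [S [Q { }]]]]

S
Q S
< S > S
< Q > S
< { } > S
< { } > Q S
< { } > { } S
< { } > { } Q
< { } > { } { }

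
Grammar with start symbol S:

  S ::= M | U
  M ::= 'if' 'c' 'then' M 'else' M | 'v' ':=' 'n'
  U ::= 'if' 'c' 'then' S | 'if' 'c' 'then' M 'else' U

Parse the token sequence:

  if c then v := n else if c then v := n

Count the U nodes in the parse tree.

[S [U if c then [M v := n] else [U if c then [S [M v := n]]]]]

2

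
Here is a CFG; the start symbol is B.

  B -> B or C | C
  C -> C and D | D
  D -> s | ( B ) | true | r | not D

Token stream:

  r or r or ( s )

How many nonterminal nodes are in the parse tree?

12

[B [B [B [C [D r]]] or [C [D r]]] or [C [D ( [B [C [D s]]] )]]]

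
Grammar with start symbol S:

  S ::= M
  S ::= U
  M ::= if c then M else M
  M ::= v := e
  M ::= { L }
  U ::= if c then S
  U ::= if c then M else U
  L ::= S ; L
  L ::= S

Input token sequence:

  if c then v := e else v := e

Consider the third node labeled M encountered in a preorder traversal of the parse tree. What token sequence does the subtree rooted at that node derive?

[S [M if c then [M v := e] else [M v := e]]]

v := e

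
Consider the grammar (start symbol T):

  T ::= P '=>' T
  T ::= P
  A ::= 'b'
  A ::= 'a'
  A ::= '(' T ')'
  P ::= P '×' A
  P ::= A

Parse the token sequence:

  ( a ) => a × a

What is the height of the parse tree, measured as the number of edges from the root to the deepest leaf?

6

[T [P [A ( [T [P [A a]]] )]] => [T [P [P [A a]] × [A a]]]]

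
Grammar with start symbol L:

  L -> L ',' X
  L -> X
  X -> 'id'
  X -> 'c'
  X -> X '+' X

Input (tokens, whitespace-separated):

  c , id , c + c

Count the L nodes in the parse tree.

3

[L [L [L [X c]] , [X id]] , [X [X c] + [X c]]]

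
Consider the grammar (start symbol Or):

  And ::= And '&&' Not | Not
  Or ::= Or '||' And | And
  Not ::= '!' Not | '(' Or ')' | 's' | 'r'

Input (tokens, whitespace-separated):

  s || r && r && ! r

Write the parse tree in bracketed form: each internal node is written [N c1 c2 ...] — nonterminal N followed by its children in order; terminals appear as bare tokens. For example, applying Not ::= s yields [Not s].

Or
Or || And
And || And
Not || And
s || And
s || And && Not
s || And && Not && Not
s || Not && Not && Not
s || r && Not && Not
s || r && r && Not
s || r && r && ! Not
s || r && r && ! r

[Or [Or [And [Not s]]] || [And [And [And [Not r]] && [Not r]] && [Not ! [Not r]]]]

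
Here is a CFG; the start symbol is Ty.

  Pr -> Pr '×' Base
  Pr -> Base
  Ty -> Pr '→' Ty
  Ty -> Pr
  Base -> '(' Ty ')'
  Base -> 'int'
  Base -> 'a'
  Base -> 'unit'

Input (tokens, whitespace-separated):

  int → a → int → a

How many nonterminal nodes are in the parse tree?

[Ty [Pr [Base int]] → [Ty [Pr [Base a]] → [Ty [Pr [Base int]] → [Ty [Pr [Base a]]]]]]

12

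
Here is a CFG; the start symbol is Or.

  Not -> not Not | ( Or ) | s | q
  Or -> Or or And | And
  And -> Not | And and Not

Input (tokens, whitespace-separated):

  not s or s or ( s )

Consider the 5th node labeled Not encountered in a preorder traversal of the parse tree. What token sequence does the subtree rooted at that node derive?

[Or [Or [Or [And [Not not [Not s]]]] or [And [Not s]]] or [And [Not ( [Or [And [Not s]]] )]]]

s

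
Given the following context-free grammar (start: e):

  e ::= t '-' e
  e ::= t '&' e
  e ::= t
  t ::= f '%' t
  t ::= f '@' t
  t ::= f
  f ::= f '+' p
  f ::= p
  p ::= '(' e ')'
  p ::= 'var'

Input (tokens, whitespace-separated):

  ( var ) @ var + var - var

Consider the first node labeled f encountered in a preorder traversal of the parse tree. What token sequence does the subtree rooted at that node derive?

[e [t [f [p ( [e [t [f [p var]]]] )]] @ [t [f [f [p var]] + [p var]]]] - [e [t [f [p var]]]]]

( var )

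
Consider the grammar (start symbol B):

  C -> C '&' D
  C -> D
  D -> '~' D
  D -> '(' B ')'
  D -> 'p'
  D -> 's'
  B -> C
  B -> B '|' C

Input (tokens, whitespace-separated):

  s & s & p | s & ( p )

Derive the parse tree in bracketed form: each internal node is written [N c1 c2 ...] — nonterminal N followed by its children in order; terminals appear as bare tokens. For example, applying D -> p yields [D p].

[B [B [C [C [C [D s]] & [D s]] & [D p]]] | [C [C [D s]] & [D ( [B [C [D p]]] )]]]

B
B | C
C | C
C & D | C
C & D & D | C
D & D & D | C
s & D & D | C
s & s & D | C
s & s & p | C
s & s & p | C & D
s & s & p | D & D
s & s & p | s & D
s & s & p | s & ( B )
s & s & p | s & ( C )
s & s & p | s & ( D )
s & s & p | s & ( p )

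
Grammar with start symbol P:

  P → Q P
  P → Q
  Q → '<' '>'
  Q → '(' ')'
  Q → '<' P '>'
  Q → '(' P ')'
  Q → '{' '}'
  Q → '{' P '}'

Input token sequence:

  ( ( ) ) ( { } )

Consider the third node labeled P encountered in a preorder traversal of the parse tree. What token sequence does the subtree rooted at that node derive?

[P [Q ( [P [Q ( )]] )] [P [Q ( [P [Q { }]] )]]]

( { } )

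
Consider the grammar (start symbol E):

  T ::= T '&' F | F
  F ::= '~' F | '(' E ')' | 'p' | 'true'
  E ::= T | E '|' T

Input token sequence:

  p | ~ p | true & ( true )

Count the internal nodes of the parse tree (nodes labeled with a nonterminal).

[E [E [E [T [F p]]] | [T [F ~ [F p]]]] | [T [T [F true]] & [F ( [E [T [F true]]] )]]]

15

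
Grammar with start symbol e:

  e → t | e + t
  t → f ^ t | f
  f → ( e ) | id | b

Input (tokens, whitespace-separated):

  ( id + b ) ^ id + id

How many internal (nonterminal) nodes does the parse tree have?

[e [e [t [f ( [e [e [t [f id]]] + [t [f b]]] )] ^ [t [f id]]]] + [t [f id]]]

14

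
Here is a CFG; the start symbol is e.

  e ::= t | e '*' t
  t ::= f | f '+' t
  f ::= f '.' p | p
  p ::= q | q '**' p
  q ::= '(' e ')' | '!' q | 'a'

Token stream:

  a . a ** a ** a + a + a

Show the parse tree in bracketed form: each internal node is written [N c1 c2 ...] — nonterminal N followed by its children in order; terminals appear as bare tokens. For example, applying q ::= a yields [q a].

[e [t [f [f [p [q a]]] . [p [q a] ** [p [q a] ** [p [q a]]]]] + [t [f [p [q a]]] + [t [f [p [q a]]]]]]]

e
t
f + t
f . p + t
p . p + t
q . p + t
a . p + t
a . q ** p + t
a . a ** p + t
a . a ** q ** p + t
a . a ** a ** p + t
a . a ** a ** q + t
a . a ** a ** a + t
a . a ** a ** a + f + t
a . a ** a ** a + p + t
a . a ** a ** a + q + t
a . a ** a ** a + a + t
a . a ** a ** a + a + f
a . a ** a ** a + a + p
a . a ** a ** a + a + q
a . a ** a ** a + a + a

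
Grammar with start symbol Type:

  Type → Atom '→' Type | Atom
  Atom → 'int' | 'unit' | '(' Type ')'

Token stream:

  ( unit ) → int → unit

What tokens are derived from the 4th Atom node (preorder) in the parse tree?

[Type [Atom ( [Type [Atom unit]] )] → [Type [Atom int] → [Type [Atom unit]]]]

unit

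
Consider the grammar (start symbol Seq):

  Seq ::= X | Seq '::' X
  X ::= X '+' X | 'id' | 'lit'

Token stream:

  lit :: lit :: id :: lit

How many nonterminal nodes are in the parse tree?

8

[Seq [Seq [Seq [Seq [X lit]] :: [X lit]] :: [X id]] :: [X lit]]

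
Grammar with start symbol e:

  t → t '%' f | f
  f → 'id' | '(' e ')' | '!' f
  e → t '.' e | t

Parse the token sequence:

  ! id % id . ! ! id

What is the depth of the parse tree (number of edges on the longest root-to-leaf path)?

6

[e [t [t [f ! [f id]]] % [f id]] . [e [t [f ! [f ! [f id]]]]]]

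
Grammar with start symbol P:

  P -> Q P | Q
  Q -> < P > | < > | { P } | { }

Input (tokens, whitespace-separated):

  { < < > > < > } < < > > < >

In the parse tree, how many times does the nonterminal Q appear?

7

[P [Q { [P [Q < [P [Q < >]] >] [P [Q < >]]] }] [P [Q < [P [Q < >]] >] [P [Q < >]]]]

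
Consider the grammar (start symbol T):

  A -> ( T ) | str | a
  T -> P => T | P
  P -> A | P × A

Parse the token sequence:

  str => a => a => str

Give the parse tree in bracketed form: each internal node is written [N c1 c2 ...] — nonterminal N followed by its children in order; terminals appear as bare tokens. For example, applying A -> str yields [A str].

T
P => T
A => T
str => T
str => P => T
str => A => T
str => a => T
str => a => P => T
str => a => A => T
str => a => a => T
str => a => a => P
str => a => a => A
str => a => a => str

[T [P [A str]] => [T [P [A a]] => [T [P [A a]] => [T [P [A str]]]]]]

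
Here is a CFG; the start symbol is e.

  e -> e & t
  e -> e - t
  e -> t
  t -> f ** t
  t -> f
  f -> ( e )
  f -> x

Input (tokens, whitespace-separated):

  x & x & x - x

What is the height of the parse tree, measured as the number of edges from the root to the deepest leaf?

[e [e [e [e [t [f x]]] & [t [f x]]] & [t [f x]]] - [t [f x]]]

6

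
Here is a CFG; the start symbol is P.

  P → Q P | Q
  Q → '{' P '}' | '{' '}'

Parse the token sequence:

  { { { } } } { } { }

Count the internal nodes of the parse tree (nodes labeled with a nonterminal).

10

[P [Q { [P [Q { [P [Q { }]] }]] }] [P [Q { }] [P [Q { }]]]]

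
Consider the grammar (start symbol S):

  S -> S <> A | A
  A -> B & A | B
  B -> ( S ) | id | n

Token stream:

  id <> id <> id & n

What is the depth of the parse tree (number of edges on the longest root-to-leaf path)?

[S [S [S [A [B id]]] <> [A [B id]]] <> [A [B id] & [A [B n]]]]

5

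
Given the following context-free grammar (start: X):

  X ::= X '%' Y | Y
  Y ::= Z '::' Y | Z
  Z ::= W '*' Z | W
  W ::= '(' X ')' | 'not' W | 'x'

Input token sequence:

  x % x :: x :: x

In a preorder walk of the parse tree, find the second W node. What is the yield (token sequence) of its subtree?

x

[X [X [Y [Z [W x]]]] % [Y [Z [W x]] :: [Y [Z [W x]] :: [Y [Z [W x]]]]]]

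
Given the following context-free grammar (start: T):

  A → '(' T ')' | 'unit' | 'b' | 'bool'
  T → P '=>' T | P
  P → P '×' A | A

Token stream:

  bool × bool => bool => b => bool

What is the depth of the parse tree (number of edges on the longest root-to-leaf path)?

[T [P [P [A bool]] × [A bool]] => [T [P [A bool]] => [T [P [A b]] => [T [P [A bool]]]]]]

6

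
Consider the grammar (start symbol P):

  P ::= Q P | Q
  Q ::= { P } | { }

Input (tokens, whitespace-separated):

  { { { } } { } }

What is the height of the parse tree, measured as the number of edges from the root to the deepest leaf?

[P [Q { [P [Q { [P [Q { }]] }] [P [Q { }]]] }]]

6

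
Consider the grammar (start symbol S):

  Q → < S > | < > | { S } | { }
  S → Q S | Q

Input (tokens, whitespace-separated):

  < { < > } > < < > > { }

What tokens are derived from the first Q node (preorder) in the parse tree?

< { < > } >

[S [Q < [S [Q { [S [Q < >]] }]] >] [S [Q < [S [Q < >]] >] [S [Q { }]]]]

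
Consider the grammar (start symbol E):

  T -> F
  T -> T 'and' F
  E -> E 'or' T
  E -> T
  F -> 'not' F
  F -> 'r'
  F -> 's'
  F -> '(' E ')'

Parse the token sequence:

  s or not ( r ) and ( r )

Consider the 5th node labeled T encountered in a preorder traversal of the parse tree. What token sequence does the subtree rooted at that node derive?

[E [E [T [F s]]] or [T [T [F not [F ( [E [T [F r]]] )]]] and [F ( [E [T [F r]]] )]]]

r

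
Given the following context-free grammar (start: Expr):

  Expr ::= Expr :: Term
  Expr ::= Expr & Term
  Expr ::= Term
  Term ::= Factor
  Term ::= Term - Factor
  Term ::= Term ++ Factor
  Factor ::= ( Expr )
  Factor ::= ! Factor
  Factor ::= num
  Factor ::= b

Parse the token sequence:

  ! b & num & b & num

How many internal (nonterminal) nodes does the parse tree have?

13

[Expr [Expr [Expr [Expr [Term [Factor ! [Factor b]]]] & [Term [Factor num]]] & [Term [Factor b]]] & [Term [Factor num]]]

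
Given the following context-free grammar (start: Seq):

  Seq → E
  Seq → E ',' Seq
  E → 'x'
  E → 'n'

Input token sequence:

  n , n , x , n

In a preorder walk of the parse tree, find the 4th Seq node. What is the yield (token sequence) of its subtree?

n

[Seq [E n] , [Seq [E n] , [Seq [E x] , [Seq [E n]]]]]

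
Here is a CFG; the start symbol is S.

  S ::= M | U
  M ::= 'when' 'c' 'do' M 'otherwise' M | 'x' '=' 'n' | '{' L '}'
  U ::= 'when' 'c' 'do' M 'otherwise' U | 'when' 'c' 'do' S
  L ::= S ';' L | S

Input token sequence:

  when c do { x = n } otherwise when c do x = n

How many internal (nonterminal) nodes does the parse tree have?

[S [U when c do [M { [L [S [M x = n]]] }] otherwise [U when c do [S [M x = n]]]]]

9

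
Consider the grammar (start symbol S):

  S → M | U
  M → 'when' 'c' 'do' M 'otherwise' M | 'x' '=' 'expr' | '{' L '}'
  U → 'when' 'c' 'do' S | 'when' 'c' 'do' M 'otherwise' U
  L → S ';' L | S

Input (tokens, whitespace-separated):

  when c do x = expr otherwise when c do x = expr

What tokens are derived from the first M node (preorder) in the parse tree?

[S [U when c do [M x = expr] otherwise [U when c do [S [M x = expr]]]]]

x = expr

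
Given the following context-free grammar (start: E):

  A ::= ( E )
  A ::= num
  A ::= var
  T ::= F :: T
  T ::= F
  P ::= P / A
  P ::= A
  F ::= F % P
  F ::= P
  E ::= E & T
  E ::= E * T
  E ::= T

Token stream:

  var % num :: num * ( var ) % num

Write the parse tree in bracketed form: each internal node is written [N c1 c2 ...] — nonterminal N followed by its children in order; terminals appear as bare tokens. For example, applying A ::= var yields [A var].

[E [E [T [F [F [P [A var]]] % [P [A num]]] :: [T [F [P [A num]]]]]] * [T [F [F [P [A ( [E [T [F [P [A var]]]]] )]]] % [P [A num]]]]]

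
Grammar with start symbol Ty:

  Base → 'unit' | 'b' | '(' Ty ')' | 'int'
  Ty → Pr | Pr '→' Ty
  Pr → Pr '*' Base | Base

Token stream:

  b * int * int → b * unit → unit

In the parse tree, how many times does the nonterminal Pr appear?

[Ty [Pr [Pr [Pr [Base b]] * [Base int]] * [Base int]] → [Ty [Pr [Pr [Base b]] * [Base unit]] → [Ty [Pr [Base unit]]]]]

6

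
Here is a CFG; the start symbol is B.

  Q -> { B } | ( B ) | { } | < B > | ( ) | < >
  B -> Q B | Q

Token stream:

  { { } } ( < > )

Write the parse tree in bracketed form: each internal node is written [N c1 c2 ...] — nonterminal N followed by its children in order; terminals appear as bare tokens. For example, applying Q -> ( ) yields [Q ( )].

B
Q B
{ B } B
{ Q } B
{ { } } B
{ { } } Q
{ { } } ( B )
{ { } } ( Q )
{ { } } ( < > )

[B [Q { [B [Q { }]] }] [B [Q ( [B [Q < >]] )]]]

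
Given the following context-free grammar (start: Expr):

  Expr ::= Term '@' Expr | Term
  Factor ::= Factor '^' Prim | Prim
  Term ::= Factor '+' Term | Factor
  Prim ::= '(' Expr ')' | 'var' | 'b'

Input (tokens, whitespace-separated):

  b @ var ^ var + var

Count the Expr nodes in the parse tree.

[Expr [Term [Factor [Prim b]]] @ [Expr [Term [Factor [Factor [Prim var]] ^ [Prim var]] + [Term [Factor [Prim var]]]]]]

2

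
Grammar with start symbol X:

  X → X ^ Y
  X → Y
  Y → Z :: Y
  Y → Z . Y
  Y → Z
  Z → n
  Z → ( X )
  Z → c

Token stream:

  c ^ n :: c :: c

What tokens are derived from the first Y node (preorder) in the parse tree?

c

[X [X [Y [Z c]]] ^ [Y [Z n] :: [Y [Z c] :: [Y [Z c]]]]]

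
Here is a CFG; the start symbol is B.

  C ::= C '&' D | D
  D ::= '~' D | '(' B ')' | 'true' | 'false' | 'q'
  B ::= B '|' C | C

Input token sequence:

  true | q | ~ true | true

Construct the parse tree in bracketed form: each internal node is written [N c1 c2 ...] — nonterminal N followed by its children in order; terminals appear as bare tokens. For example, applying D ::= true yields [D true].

[B [B [B [B [C [D true]]] | [C [D q]]] | [C [D ~ [D true]]]] | [C [D true]]]

B
B | C
B | C | C
B | C | C | C
C | C | C | C
D | C | C | C
true | C | C | C
true | D | C | C
true | q | C | C
true | q | D | C
true | q | ~ D | C
true | q | ~ true | C
true | q | ~ true | D
true | q | ~ true | true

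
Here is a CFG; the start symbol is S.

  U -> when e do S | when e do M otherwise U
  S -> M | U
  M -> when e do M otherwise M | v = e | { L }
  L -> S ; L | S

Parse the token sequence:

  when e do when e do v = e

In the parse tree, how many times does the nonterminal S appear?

3

[S [U when e do [S [U when e do [S [M v = e]]]]]]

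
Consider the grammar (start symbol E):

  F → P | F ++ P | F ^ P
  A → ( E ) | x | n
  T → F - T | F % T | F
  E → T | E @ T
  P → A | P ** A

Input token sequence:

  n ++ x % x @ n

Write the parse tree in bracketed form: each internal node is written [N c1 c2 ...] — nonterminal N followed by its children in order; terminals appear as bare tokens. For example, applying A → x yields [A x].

[E [E [T [F [F [P [A n]]] ++ [P [A x]]] % [T [F [P [A x]]]]]] @ [T [F [P [A n]]]]]

E
E @ T
T @ T
F % T @ T
F ++ P % T @ T
P ++ P % T @ T
A ++ P % T @ T
n ++ P % T @ T
n ++ A % T @ T
n ++ x % T @ T
n ++ x % F @ T
n ++ x % P @ T
n ++ x % A @ T
n ++ x % x @ T
n ++ x % x @ F
n ++ x % x @ P
n ++ x % x @ A
n ++ x % x @ n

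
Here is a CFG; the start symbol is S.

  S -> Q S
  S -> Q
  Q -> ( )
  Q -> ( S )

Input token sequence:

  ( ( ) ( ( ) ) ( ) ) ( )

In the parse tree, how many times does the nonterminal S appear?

[S [Q ( [S [Q ( )] [S [Q ( [S [Q ( )]] )] [S [Q ( )]]]] )] [S [Q ( )]]]

6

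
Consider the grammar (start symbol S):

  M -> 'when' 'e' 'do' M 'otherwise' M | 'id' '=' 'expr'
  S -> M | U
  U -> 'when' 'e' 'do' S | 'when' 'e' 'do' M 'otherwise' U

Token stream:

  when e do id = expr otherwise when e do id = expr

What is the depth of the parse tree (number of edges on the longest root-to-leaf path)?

[S [U when e do [M id = expr] otherwise [U when e do [S [M id = expr]]]]]

5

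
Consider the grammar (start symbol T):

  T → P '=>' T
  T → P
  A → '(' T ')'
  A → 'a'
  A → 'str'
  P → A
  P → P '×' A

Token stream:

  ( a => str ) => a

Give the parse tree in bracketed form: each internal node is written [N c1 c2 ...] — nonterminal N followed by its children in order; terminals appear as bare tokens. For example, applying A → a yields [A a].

T
P => T
A => T
( T ) => T
( P => T ) => T
( A => T ) => T
( a => T ) => T
( a => P ) => T
( a => A ) => T
( a => str ) => T
( a => str ) => P
( a => str ) => A
( a => str ) => a

[T [P [A ( [T [P [A a]] => [T [P [A str]]]] )]] => [T [P [A a]]]]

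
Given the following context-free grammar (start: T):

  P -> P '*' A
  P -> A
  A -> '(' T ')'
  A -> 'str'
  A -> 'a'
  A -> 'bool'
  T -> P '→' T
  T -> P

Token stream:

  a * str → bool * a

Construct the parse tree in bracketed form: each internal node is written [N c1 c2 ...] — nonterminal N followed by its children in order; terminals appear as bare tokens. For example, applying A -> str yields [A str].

T
P → T
P * A → T
A * A → T
a * A → T
a * str → T
a * str → P
a * str → P * A
a * str → A * A
a * str → bool * A
a * str → bool * a

[T [P [P [A a]] * [A str]] → [T [P [P [A bool]] * [A a]]]]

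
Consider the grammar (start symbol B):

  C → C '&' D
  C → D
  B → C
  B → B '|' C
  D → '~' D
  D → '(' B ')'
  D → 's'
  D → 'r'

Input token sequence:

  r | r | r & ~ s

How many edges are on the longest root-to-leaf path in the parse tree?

[B [B [B [C [D r]]] | [C [D r]]] | [C [C [D r]] & [D ~ [D s]]]]

5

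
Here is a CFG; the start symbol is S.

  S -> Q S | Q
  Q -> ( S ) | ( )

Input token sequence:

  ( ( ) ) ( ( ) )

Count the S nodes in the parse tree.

[S [Q ( [S [Q ( )]] )] [S [Q ( [S [Q ( )]] )]]]

4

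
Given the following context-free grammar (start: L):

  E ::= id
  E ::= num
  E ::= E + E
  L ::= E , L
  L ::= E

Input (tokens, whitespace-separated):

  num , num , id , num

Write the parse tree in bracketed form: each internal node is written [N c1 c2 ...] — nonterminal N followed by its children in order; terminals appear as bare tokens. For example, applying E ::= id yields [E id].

L
E , L
num , L
num , E , L
num , num , L
num , num , E , L
num , num , id , L
num , num , id , E
num , num , id , num

[L [E num] , [L [E num] , [L [E id] , [L [E num]]]]]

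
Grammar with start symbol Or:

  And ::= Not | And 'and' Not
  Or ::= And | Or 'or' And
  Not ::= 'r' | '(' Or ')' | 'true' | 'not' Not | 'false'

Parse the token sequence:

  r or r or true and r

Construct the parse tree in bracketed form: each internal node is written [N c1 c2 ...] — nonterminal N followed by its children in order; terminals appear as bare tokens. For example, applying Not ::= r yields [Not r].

Or
Or or And
Or or And or And
And or And or And
Not or And or And
r or And or And
r or Not or And
r or r or And
r or r or And and Not
r or r or Not and Not
r or r or true and Not
r or r or true and r

[Or [Or [Or [And [Not r]]] or [And [Not r]]] or [And [And [Not true]] and [Not r]]]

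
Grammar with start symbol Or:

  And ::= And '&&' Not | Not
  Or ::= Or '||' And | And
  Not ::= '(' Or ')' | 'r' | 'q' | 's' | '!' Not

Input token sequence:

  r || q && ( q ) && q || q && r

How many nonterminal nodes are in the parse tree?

18

[Or [Or [Or [And [Not r]]] || [And [And [And [Not q]] && [Not ( [Or [And [Not q]]] )]] && [Not q]]] || [And [And [Not q]] && [Not r]]]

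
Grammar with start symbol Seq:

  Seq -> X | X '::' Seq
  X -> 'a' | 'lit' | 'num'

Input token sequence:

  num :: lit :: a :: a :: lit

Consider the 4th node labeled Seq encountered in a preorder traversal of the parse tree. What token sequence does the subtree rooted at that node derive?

[Seq [X num] :: [Seq [X lit] :: [Seq [X a] :: [Seq [X a] :: [Seq [X lit]]]]]]

a :: lit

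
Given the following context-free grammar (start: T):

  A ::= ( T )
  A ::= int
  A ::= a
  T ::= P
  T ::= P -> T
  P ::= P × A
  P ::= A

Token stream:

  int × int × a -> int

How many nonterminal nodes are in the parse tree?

10

[T [P [P [P [A int]] × [A int]] × [A a]] -> [T [P [A int]]]]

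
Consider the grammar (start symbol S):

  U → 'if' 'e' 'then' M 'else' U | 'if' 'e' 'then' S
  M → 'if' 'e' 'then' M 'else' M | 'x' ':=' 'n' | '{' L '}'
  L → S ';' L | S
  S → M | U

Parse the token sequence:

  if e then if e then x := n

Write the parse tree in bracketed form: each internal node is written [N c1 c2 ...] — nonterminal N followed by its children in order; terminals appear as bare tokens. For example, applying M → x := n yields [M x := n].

S
U
if e then S
if e then U
if e then if e then S
if e then if e then M
if e then if e then x := n

[S [U if e then [S [U if e then [S [M x := n]]]]]]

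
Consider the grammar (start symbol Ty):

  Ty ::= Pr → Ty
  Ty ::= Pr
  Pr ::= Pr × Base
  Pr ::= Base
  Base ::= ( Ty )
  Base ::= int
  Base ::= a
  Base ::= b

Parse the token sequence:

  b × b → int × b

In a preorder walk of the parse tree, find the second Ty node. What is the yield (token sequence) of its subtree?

[Ty [Pr [Pr [Base b]] × [Base b]] → [Ty [Pr [Pr [Base int]] × [Base b]]]]

int × b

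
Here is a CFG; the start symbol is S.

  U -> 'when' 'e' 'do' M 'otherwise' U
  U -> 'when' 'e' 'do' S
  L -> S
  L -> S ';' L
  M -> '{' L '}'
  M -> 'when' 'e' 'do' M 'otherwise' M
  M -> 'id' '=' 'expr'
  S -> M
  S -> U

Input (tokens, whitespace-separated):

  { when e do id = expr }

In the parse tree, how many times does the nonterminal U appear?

[S [M { [L [S [U when e do [S [M id = expr]]]]] }]]

1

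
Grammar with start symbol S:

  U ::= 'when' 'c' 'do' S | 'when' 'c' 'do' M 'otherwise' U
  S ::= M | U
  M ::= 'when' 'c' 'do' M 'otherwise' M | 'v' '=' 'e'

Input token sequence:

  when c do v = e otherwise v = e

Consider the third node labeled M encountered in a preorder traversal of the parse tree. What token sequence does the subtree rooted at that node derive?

v = e

[S [M when c do [M v = e] otherwise [M v = e]]]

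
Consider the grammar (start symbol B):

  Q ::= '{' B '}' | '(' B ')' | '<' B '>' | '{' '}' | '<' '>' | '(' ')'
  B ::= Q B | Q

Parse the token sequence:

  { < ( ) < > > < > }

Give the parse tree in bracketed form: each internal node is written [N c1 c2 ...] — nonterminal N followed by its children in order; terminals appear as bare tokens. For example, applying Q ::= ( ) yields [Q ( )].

B
Q
{ B }
{ Q B }
{ < B > B }
{ < Q B > B }
{ < ( ) B > B }
{ < ( ) Q > B }
{ < ( ) < > > B }
{ < ( ) < > > Q }
{ < ( ) < > > < > }

[B [Q { [B [Q < [B [Q ( )] [B [Q < >]]] >] [B [Q < >]]] }]]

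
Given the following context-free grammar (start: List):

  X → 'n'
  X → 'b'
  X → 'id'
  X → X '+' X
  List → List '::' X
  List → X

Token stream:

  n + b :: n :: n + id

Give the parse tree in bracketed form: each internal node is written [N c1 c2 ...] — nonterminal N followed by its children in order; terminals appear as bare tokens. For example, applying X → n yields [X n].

[List [List [List [X [X n] + [X b]]] :: [X n]] :: [X [X n] + [X id]]]

List
List :: X
List :: X :: X
X :: X :: X
X + X :: X :: X
n + X :: X :: X
n + b :: X :: X
n + b :: n :: X
n + b :: n :: X + X
n + b :: n :: n + X
n + b :: n :: n + id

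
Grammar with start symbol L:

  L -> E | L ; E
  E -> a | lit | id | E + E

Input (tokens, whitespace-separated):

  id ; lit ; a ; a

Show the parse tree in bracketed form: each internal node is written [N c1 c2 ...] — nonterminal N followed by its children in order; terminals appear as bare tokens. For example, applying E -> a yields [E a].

L
L ; E
L ; E ; E
L ; E ; E ; E
E ; E ; E ; E
id ; E ; E ; E
id ; lit ; E ; E
id ; lit ; a ; E
id ; lit ; a ; a

[L [L [L [L [E id]] ; [E lit]] ; [E a]] ; [E a]]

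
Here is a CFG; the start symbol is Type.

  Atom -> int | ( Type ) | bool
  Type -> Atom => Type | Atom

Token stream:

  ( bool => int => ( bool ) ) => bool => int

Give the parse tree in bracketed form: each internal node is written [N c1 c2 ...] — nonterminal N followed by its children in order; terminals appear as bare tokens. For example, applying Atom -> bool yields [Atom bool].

Type
Atom => Type
( Type ) => Type
( Atom => Type ) => Type
( bool => Type ) => Type
( bool => Atom => Type ) => Type
( bool => int => Type ) => Type
( bool => int => Atom ) => Type
( bool => int => ( Type ) ) => Type
( bool => int => ( Atom ) ) => Type
( bool => int => ( bool ) ) => Type
( bool => int => ( bool ) ) => Atom => Type
( bool => int => ( bool ) ) => bool => Type
( bool => int => ( bool ) ) => bool => Atom
( bool => int => ( bool ) ) => bool => int

[Type [Atom ( [Type [Atom bool] => [Type [Atom int] => [Type [Atom ( [Type [Atom bool]] )]]]] )] => [Type [Atom bool] => [Type [Atom int]]]]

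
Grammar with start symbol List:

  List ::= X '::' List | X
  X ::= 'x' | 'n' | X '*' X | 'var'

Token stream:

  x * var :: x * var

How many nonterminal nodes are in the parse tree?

8

[List [X [X x] * [X var]] :: [List [X [X x] * [X var]]]]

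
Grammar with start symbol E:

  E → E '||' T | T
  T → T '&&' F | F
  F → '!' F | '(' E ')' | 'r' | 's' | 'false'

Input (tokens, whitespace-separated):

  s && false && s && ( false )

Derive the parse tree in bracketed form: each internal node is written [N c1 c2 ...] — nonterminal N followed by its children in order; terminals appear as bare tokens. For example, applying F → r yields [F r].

E
T
T && F
T && F && F
T && F && F && F
F && F && F && F
s && F && F && F
s && false && F && F
s && false && s && F
s && false && s && ( E )
s && false && s && ( T )
s && false && s && ( F )
s && false && s && ( false )

[E [T [T [T [T [F s]] && [F false]] && [F s]] && [F ( [E [T [F false]]] )]]]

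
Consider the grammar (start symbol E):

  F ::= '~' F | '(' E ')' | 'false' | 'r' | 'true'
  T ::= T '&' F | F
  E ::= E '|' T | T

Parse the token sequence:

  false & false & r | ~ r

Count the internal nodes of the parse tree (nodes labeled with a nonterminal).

11

[E [E [T [T [T [F false]] & [F false]] & [F r]]] | [T [F ~ [F r]]]]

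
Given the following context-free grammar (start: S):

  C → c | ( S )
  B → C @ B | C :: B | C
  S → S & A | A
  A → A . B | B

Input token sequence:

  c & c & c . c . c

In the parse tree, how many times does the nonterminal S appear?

3

[S [S [S [A [B [C c]]]] & [A [B [C c]]]] & [A [A [A [B [C c]]] . [B [C c]]] . [B [C c]]]]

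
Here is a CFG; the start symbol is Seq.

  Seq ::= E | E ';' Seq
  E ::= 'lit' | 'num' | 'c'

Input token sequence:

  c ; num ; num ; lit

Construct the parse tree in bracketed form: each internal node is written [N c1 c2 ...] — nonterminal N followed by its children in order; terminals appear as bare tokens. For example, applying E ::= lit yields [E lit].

[Seq [E c] ; [Seq [E num] ; [Seq [E num] ; [Seq [E lit]]]]]

Seq
E ; Seq
c ; Seq
c ; E ; Seq
c ; num ; Seq
c ; num ; E ; Seq
c ; num ; num ; Seq
c ; num ; num ; E
c ; num ; num ; lit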